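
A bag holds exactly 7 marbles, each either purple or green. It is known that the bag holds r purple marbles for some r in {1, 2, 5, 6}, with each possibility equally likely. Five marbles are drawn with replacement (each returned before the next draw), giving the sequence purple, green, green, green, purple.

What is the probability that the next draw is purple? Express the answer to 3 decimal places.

For each hypothesis, P(data | H) works out to: P(data | r = 1) = (1/7)(6/7)(6/7)(6/7)(1/7) = 0.012852; P(data | r = 2) = (2/7)(5/7)(5/7)(5/7)(2/7) = 0.02975; P(data | r = 5) = (5/7)(2/7)(2/7)(2/7)(5/7) = 0.0119; P(data | r = 6) = (6/7)(1/7)(1/7)(1/7)(6/7) = 0.002142.
Multiplying each by its prior: 1/4 · 0.012852 = 0.0032129, 1/4 · 0.02975 = 0.0074374, 1/4 · 0.0119 = 0.002975, 1/4 · 0.002142 = 0.00053549; summing to 0.014161.
Dividing through by the total gives posterior P(r = 1 | data) = 0.22689, P(r = 2 | data) = 0.52521, P(r = 5 | data) = 0.21008, P(r = 6 | data) = 0.037815.
So P(purple next | data) = Σ P(purple next | H) P(H | data) = (1/7)(0.22689) + (2/7)(0.52521) + (5/7)(0.21008) + (6/7)(0.037815) = 0.36495.

0.365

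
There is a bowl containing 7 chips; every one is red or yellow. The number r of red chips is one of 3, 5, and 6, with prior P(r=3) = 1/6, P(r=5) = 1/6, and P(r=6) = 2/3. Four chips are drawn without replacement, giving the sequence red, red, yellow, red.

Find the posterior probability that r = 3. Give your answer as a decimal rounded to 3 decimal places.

0.038

Under each hypothesis, the probability of the observed sequence is: P(data | r = 3) = (3/7)(2/6)(4/5)(1/4) = 1/35; P(data | r = 5) = (5/7)(4/6)(2/5)(3/4) = 1/7; P(data | r = 6) = (6/7)(5/6)(1/5)(4/4) = 1/7.
The prior-weighted likelihoods are 1/6 · 1/35 = 1/210, 1/6 · 1/7 = 1/42, 2/3 · 1/7 = 2/21; summing to 13/105.
Therefore the posterior P(r = 3 | data) = (1/210) / (13/105) = 1/26.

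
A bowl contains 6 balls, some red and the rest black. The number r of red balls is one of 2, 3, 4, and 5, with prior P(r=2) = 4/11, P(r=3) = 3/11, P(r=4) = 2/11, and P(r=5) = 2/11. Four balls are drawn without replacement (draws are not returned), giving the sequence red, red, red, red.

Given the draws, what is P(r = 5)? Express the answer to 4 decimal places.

0.8333

The likelihood of the observed sequence under each hypothesis: P(data | r = 2) = (2/6)(1/5)(0/4) = 0; P(data | r = 3) = (3/6)(2/5)(1/4)(0/3) = 0; P(data | r = 4) = (4/6)(3/5)(2/4)(1/3) = 1/15; P(data | r = 5) = (5/6)(4/5)(3/4)(2/3) = 1/3.
Multiplying each by its prior: 4/11 · 0 = 0, 3/11 · 0 = 0, 2/11 · 1/15 = 2/165, 2/11 · 1/3 = 2/33; these sum to 4/55.
By Bayes' rule, P(r = 5 | data) = (2/33) / (4/55) = 5/6.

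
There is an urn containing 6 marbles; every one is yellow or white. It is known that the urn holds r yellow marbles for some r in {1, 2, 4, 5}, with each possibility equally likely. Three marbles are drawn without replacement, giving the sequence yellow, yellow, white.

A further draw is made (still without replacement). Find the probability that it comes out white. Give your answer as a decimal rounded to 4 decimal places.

0.3077

The likelihood of the observed sequence under each hypothesis: P(data | r = 1) = (1/6)(0/5) = 0; P(data | r = 2) = (2/6)(1/5)(4/4) = 1/15; P(data | r = 4) = (4/6)(3/5)(2/4) = 1/5; P(data | r = 5) = (5/6)(4/5)(1/4) = 1/6.
Weighting by the prior gives 1/4 · 0 = 0, 1/4 · 1/15 = 1/60, 1/4 · 1/5 = 1/20, 1/4 · 1/6 = 1/24; these sum to 13/120.
The posterior is then P(r = 1 | data) = 0, P(r = 2 | data) = 2/13, P(r = 4 | data) = 6/13, P(r = 5 | data) = 5/13.
The predictive probability is P(white next | data) = (1)(2/13) + (1/3)(6/13) + (0)(5/13) = 4/13.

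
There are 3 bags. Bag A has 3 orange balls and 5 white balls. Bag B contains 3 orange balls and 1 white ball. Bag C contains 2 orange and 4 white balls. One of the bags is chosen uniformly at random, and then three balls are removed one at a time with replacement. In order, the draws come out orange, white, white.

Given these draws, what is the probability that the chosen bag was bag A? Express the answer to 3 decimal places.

0.429

The likelihood of the observed sequence under each hypothesis: P(data | bag A) = (3/8)(5/8)(5/8) = 0.14648; P(data | bag B) = (3/4)(1/4)(1/4) = 0.046875; P(data | bag C) = (2/6)(4/6)(4/6) = 0.14815.
The prior-weighted likelihoods are 1/3 · 0.14648 = 0.048828, 1/3 · 0.046875 = 0.015625, 1/3 · 0.14815 = 0.049383; with total 0.11384.
Therefore the posterior P(bag A | data) = (0.048828) / (0.11384) = 0.42893.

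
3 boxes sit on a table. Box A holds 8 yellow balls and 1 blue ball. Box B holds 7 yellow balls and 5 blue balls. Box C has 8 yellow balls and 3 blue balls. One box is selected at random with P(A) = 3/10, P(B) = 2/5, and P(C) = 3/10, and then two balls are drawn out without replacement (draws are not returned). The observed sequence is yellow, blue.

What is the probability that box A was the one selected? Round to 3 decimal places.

Compute the likelihood of the observed sequence for each case: P(data | box A) = (8/9)(1/8) = 1/9; P(data | box B) = (7/12)(5/11) = 35/132; P(data | box C) = (8/11)(3/10) = 12/55.
Weighting by the prior gives 3/10 · 1/9 = 1/30, 2/5 · 35/132 = 7/66, 3/10 · 12/55 = 18/275; with total 169/825.
So P(box A | data) = (1/30) / (169/825) = 55/338.

0.163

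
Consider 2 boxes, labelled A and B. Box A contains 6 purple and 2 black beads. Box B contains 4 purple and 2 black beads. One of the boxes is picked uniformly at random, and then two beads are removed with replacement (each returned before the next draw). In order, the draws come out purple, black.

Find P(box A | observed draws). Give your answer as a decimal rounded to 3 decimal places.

The likelihood of the observed sequence under each hypothesis: P(data | box A) = (6/8)(2/8) = 3/16; P(data | box B) = (4/6)(2/6) = 2/9.
Weighting by the prior gives 1/2 · 3/16 = 3/32, 1/2 · 2/9 = 1/9; with total 59/288.
So P(box A | data) = (3/32) / (59/288) = 27/59.

0.458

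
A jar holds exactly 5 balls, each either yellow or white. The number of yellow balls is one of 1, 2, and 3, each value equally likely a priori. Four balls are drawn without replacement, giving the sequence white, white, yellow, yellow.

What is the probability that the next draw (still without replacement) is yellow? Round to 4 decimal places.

The likelihood of the observed sequence under each hypothesis: P(data | r = 1) = (4/5)(3/4)(1/3)(0/2) = 0; P(data | r = 2) = (3/5)(2/4)(2/3)(1/2) = 1/10; P(data | r = 3) = (2/5)(1/4)(3/3)(2/2) = 1/10.
The prior-weighted likelihoods are 1/3 · 0 = 0, 1/3 · 1/10 = 1/30, 1/3 · 1/10 = 1/30; these sum to 1/15.
Normalising, the posterior is P(r = 1 | data) = 0, P(r = 2 | data) = 1/2, P(r = 3 | data) = 1/2.
Averaging over the posterior, P(yellow next | data) = (0)(1/2) + (1)(1/2) = 1/2.

0.5000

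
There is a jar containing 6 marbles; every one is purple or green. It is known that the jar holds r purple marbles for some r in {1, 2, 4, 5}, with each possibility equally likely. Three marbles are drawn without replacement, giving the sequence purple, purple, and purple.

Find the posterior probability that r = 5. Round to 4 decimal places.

Compute the likelihood of the observed sequence for each case: P(data | r = 1) = (1/6)(0/5) = 0; P(data | r = 2) = (2/6)(1/5)(0/4) = 0; P(data | r = 4) = (4/6)(3/5)(2/4) = 1/5; P(data | r = 5) = (5/6)(4/5)(3/4) = 1/2.
The prior-weighted likelihoods are 1/4 · 0 = 0, 1/4 · 0 = 0, 1/4 · 1/5 = 1/20, 1/4 · 1/2 = 1/8; these sum to 7/40.
So P(r = 5 | data) = (1/8) / (7/40) = 5/7.

0.7143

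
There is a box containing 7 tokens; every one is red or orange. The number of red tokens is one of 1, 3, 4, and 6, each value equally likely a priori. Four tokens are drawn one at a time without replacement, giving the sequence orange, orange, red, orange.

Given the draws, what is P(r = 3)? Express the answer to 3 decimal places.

0.333

Compute the likelihood of the observed sequence for each case: P(data | r = 1) = (6/7)(5/6)(1/5)(4/4) = 1/7; P(data | r = 3) = (4/7)(3/6)(3/5)(2/4) = 3/35; P(data | r = 4) = (3/7)(2/6)(4/5)(1/4) = 1/35; P(data | r = 6) = (1/7)(0/6) = 0.
The prior-weighted likelihoods are 1/4 · 1/7 = 1/28, 1/4 · 3/35 = 3/140, 1/4 · 1/35 = 1/140, 1/4 · 0 = 0; summing to 9/140.
So P(r = 3 | data) = (3/140) / (9/140) = 1/3.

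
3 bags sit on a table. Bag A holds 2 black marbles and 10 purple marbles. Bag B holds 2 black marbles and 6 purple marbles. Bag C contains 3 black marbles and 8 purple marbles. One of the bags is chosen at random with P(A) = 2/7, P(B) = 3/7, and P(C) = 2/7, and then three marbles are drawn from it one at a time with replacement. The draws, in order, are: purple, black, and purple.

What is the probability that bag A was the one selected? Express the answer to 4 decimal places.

0.2458

Under each hypothesis, the probability of the observed sequence is: P(data | bag A) = (10/12)(2/12)(10/12) = 0.11574; P(data | bag B) = (6/8)(2/8)(6/8) = 0.14062; P(data | bag C) = (8/11)(3/11)(8/11) = 0.14425.
Multiplying each by its prior: 2/7 · 0.11574 = 0.033069, 3/7 · 0.14062 = 0.060268, 2/7 · 0.14425 = 0.041215; with total 0.13455.
So P(bag A | data) = (0.033069) / (0.13455) = 0.24577.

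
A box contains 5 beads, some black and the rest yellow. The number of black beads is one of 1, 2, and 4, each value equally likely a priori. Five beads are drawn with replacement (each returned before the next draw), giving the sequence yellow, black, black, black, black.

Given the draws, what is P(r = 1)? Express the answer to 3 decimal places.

For each hypothesis, P(data | H) works out to: P(data | r = 1) = (4/5)(1/5)(1/5)(1/5)(1/5) = 0.00128; P(data | r = 2) = (3/5)(2/5)(2/5)(2/5)(2/5) = 0.01536; P(data | r = 4) = (1/5)(4/5)(4/5)(4/5)(4/5) = 0.08192.
Weighting by the prior gives 1/3 · 0.00128 = 0.00042667, 1/3 · 0.01536 = 0.00512, 1/3 · 0.08192 = 0.027307; these sum to 0.032853.
Therefore the posterior P(r = 1 | data) = (0.00042667) / (0.032853) = 0.012987.

0.013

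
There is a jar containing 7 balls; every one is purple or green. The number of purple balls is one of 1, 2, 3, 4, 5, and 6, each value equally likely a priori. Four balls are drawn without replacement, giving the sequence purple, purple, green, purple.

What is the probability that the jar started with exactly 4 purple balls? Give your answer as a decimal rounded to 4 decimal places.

The likelihood of the observed sequence under each hypothesis: P(data | r = 1) = (1/7)(0/6) = 0; P(data | r = 2) = (2/7)(1/6)(5/5)(0/4) = 0; P(data | r = 3) = (3/7)(2/6)(4/5)(1/4) = 1/35; P(data | r = 4) = (4/7)(3/6)(3/5)(2/4) = 3/35; P(data | r = 5) = (5/7)(4/6)(2/5)(3/4) = 1/7; P(data | r = 6) = (6/7)(5/6)(1/5)(4/4) = 1/7.
Weighting by the prior gives 1/6 · 0 = 0, 1/6 · 0 = 0, 1/6 · 1/35 = 1/210, 1/6 · 3/35 = 1/70, 1/6 · 1/7 = 1/42, 1/6 · 1/7 = 1/42; with total 1/15.
So P(r = 4 | data) = (1/70) / (1/15) = 3/14.

0.2143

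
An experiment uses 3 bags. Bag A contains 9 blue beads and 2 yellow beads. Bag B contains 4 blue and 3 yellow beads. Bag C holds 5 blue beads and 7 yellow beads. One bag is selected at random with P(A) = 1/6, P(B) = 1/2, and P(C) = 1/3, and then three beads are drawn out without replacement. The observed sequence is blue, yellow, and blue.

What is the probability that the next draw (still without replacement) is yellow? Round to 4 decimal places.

Under each hypothesis, the probability of the observed sequence is: P(data | bag A) = (9/11)(2/10)(8/9) = 0.14545; P(data | bag B) = (4/7)(3/6)(3/5) = 0.17143; P(data | bag C) = (5/12)(7/11)(4/10) = 0.10606.
The prior-weighted likelihoods are 1/6 · 0.14545 = 0.024242, 1/2 · 0.17143 = 0.085714, 1/3 · 0.10606 = 0.035354; with total 0.14531.
The posterior is then P(bag A | data) = 0.16683, P(bag B | data) = 0.58987, P(bag C | data) = 0.2433.
Averaging over the posterior, P(yellow next | data) = (1/8)(0.16683) + (1/2)(0.58987) + (2/3)(0.2433) = 0.47799.

0.4780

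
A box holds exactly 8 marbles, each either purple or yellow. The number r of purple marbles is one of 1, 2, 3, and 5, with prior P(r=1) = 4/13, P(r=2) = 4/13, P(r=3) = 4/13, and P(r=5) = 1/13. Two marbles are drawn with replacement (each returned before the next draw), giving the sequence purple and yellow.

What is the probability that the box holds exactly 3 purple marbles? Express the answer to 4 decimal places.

0.3974

Compute the likelihood of the observed sequence for each case: P(data | r = 1) = (1/8)(7/8) = 7/64; P(data | r = 2) = (2/8)(6/8) = 3/16; P(data | r = 3) = (3/8)(5/8) = 15/64; P(data | r = 5) = (5/8)(3/8) = 15/64.
The prior-weighted likelihoods are 4/13 · 7/64 = 7/208, 4/13 · 3/16 = 3/52, 4/13 · 15/64 = 15/208, 1/13 · 15/64 = 15/832; with total 151/832.
Therefore the posterior P(r = 3 | data) = (15/208) / (151/832) = 60/151.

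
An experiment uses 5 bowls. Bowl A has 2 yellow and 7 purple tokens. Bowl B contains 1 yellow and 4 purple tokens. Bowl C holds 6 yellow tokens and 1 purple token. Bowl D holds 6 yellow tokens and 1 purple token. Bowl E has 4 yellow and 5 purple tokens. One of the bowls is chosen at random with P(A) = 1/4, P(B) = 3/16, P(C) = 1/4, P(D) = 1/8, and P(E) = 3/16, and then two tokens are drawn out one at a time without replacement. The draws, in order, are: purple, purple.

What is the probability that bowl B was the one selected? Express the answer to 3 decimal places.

Under each hypothesis, the probability of the observed sequence is: P(data | bowl A) = (7/9)(6/8) = 7/12; P(data | bowl B) = (4/5)(3/4) = 3/5; P(data | bowl C) = (1/7)(0/6) = 0; P(data | bowl D) = (1/7)(0/6) = 0; P(data | bowl E) = (5/9)(4/8) = 5/18.
Multiplying each by its prior: 1/4 · 7/12 = 7/48, 3/16 · 3/5 = 9/80, 1/4 · 0 = 0, 1/8 · 0 = 0, 3/16 · 5/18 = 5/96; these sum to 149/480.
Therefore the posterior P(bowl B | data) = (9/80) / (149/480) = 54/149.

0.362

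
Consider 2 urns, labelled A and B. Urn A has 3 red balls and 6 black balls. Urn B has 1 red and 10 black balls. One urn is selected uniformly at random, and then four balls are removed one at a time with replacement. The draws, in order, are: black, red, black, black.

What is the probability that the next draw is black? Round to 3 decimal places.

Compute the likelihood of the observed sequence for each case: P(data | urn A) = (6/9)(3/9)(6/9)(6/9) = 0.098765; P(data | urn B) = (10/11)(1/11)(10/11)(10/11) = 0.068301.
Weighting by the prior gives 1/2 · 0.098765 = 0.049383, 1/2 · 0.068301 = 0.034151; these sum to 0.083533.
The posterior is then P(urn A | data) = 0.59117, P(urn B | data) = 0.40883.
So P(black next | data) = Σ P(black next | H) P(H | data) = (2/3)(0.59117) + (10/11)(0.40883) = 0.76578.

0.766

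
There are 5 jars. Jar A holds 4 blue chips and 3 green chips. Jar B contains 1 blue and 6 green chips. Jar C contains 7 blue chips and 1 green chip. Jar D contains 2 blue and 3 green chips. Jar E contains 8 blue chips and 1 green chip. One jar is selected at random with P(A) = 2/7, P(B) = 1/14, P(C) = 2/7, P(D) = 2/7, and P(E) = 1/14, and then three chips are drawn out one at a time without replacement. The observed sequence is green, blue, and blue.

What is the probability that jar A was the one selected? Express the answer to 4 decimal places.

Under each hypothesis, the probability of the observed sequence is: P(data | jar A) = (3/7)(4/6)(3/5) = 0.17143; P(data | jar B) = (6/7)(1/6)(0/5) = 0; P(data | jar C) = (1/8)(7/7)(6/6) = 0.125; P(data | jar D) = (3/5)(2/4)(1/3) = 0.1; P(data | jar E) = (1/9)(8/8)(7/7) = 0.11111.
Multiplying each by its prior: 2/7 · 0.17143 = 0.04898, 1/14 · 0 = 0, 2/7 · 0.125 = 0.035714, 2/7 · 0.1 = 0.028571, 1/14 · 0.11111 = 0.0079365; summing to 0.1212.
So P(jar A | data) = (0.04898) / (0.1212) = 0.40412.

0.4041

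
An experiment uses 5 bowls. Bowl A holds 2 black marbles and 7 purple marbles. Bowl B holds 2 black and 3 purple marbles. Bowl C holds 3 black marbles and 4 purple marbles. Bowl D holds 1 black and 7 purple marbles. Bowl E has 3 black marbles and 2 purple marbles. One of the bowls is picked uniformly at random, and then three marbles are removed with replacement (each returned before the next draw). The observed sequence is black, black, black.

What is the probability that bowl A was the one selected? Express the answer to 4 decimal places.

For each hypothesis, P(data | H) works out to: P(data | bowl A) = (2/9)(2/9)(2/9) = 0.010974; P(data | bowl B) = (2/5)(2/5)(2/5) = 0.064; P(data | bowl C) = (3/7)(3/7)(3/7) = 0.078717; P(data | bowl D) = (1/8)(1/8)(1/8) = 0.0019531; P(data | bowl E) = (3/5)(3/5)(3/5) = 0.216.
Multiplying each by its prior: 1/5 · 0.010974 = 0.0021948, 1/5 · 0.064 = 0.0128, 1/5 · 0.078717 = 0.015743, 1/5 · 0.0019531 = 0.00039063, 1/5 · 0.216 = 0.0432; summing to 0.074329.
So P(bowl A | data) = (0.0021948) / (0.074329) = 0.029528.

0.0295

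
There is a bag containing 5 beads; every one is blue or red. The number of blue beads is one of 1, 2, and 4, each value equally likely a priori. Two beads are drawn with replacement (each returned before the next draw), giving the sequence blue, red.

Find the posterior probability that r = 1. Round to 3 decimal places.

Compute the likelihood of the observed sequence for each case: P(data | r = 1) = (1/5)(4/5) = 4/25; P(data | r = 2) = (2/5)(3/5) = 6/25; P(data | r = 4) = (4/5)(1/5) = 4/25.
The prior-weighted likelihoods are 1/3 · 4/25 = 4/75, 1/3 · 6/25 = 2/25, 1/3 · 4/25 = 4/75; these sum to 14/75.
Therefore the posterior P(r = 1 | data) = (4/75) / (14/75) = 2/7.

0.286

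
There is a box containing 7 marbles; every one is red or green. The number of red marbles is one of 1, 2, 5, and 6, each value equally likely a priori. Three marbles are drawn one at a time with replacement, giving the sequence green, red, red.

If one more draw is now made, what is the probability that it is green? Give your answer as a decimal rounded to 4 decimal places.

The likelihood of the observed sequence under each hypothesis: P(data | r = 1) = (6/7)(1/7)(1/7) = 6/343; P(data | r = 2) = (5/7)(2/7)(2/7) = 20/343; P(data | r = 5) = (2/7)(5/7)(5/7) = 50/343; P(data | r = 6) = (1/7)(6/7)(6/7) = 36/343.
The prior-weighted likelihoods are 1/4 · 6/343 = 3/686, 1/4 · 20/343 = 5/343, 1/4 · 50/343 = 25/686, 1/4 · 36/343 = 9/343; with total 4/49.
The posterior is then P(r = 1 | data) = 3/56, P(r = 2 | data) = 5/28, P(r = 5 | data) = 25/56, P(r = 6 | data) = 9/28.
The predictive probability is P(green next | data) = (6/7)(3/56) + (5/7)(5/28) + (2/7)(25/56) + (1/7)(9/28) = 17/49.

0.3469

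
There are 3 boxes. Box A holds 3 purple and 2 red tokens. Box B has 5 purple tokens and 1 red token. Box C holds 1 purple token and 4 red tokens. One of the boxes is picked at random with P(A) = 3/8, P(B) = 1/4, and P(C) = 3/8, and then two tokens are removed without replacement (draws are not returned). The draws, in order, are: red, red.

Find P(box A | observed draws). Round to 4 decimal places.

0.1429

Under each hypothesis, the probability of the observed sequence is: P(data | box A) = (2/5)(1/4) = 1/10; P(data | box B) = (1/6)(0/5) = 0; P(data | box C) = (4/5)(3/4) = 3/5.
Multiplying each by its prior: 3/8 · 1/10 = 3/80, 1/4 · 0 = 0, 3/8 · 3/5 = 9/40; with total 21/80.
So P(box A | data) = (3/80) / (21/80) = 1/7.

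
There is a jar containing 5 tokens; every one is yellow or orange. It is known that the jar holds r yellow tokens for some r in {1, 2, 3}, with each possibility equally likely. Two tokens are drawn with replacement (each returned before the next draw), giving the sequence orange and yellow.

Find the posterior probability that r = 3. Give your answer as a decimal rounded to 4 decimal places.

For each hypothesis, P(data | H) works out to: P(data | r = 1) = (4/5)(1/5) = 4/25; P(data | r = 2) = (3/5)(2/5) = 6/25; P(data | r = 3) = (2/5)(3/5) = 6/25.
Weighting by the prior gives 1/3 · 4/25 = 4/75, 1/3 · 6/25 = 2/25, 1/3 · 6/25 = 2/25; summing to 16/75.
By Bayes' rule, P(r = 3 | data) = (2/25) / (16/75) = 3/8.

0.3750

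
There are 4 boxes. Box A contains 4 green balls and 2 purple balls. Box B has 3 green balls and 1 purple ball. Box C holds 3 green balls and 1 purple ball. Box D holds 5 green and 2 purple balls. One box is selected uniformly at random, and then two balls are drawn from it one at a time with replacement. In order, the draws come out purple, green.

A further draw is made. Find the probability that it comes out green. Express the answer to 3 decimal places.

0.718

Compute the likelihood of the observed sequence for each case: P(data | box A) = (2/6)(4/6) = 0.22222; P(data | box B) = (1/4)(3/4) = 0.1875; P(data | box C) = (1/4)(3/4) = 0.1875; P(data | box D) = (2/7)(5/7) = 0.20408.
The prior-weighted likelihoods are 1/4 · 0.22222 = 0.055556, 1/4 · 0.1875 = 0.046875, 1/4 · 0.1875 = 0.046875, 1/4 · 0.20408 = 0.05102; these sum to 0.20033.
The posterior is then P(box A | data) = 0.27733, P(box B | data) = 0.23399, P(box C | data) = 0.23399, P(box D | data) = 0.25469.
Averaging over the posterior, P(green next | data) = (2/3)(0.27733) + (3/4)(0.23399) + (3/4)(0.23399) + (5/7)(0.25469) = 0.71779.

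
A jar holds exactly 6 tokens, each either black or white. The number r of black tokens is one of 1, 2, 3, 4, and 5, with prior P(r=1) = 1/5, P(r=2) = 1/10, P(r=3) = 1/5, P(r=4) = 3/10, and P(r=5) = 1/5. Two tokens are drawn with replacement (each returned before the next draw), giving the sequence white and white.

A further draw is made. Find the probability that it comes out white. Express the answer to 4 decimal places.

Under each hypothesis, the probability of the observed sequence is: P(data | r = 1) = (5/6)(5/6) = 25/36; P(data | r = 2) = (4/6)(4/6) = 4/9; P(data | r = 3) = (3/6)(3/6) = 1/4; P(data | r = 4) = (2/6)(2/6) = 1/9; P(data | r = 5) = (1/6)(1/6) = 1/36.
Multiplying each by its prior: 1/5 · 25/36 = 5/36, 1/10 · 4/9 = 2/45, 1/5 · 1/4 = 1/20, 3/10 · 1/9 = 1/30, 1/5 · 1/36 = 1/180; these sum to 49/180.
Normalising, the posterior is P(r = 1 | data) = 25/49, P(r = 2 | data) = 8/49, P(r = 3 | data) = 9/49, P(r = 4 | data) = 6/49, P(r = 5 | data) = 1/49.
So P(white next | data) = Σ P(white next | H) P(H | data) = (5/6)(25/49) + (2/3)(8/49) + (1/2)(9/49) + (1/3)(6/49) + (1/6)(1/49) = 197/294.

0.6701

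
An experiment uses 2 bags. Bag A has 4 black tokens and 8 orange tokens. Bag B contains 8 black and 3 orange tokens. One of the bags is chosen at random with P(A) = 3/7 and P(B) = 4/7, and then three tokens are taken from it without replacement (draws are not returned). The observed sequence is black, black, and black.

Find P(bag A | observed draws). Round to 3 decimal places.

0.039

For each hypothesis, P(data | H) works out to: P(data | bag A) = (4/12)(3/11)(2/10) = 0.018182; P(data | bag B) = (8/11)(7/10)(6/9) = 0.33939.
Multiplying each by its prior: 3/7 · 0.018182 = 0.0077922, 4/7 · 0.33939 = 0.19394; these sum to 0.20173.
By Bayes' rule, P(bag A | data) = (0.0077922) / (0.20173) = 0.038627.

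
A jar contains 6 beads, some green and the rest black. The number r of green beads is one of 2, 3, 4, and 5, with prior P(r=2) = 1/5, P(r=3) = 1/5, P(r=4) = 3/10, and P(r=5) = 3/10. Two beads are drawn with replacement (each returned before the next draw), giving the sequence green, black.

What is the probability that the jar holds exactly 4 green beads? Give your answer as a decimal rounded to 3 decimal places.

0.329

Under each hypothesis, the probability of the observed sequence is: P(data | r = 2) = (2/6)(4/6) = 2/9; P(data | r = 3) = (3/6)(3/6) = 1/4; P(data | r = 4) = (4/6)(2/6) = 2/9; P(data | r = 5) = (5/6)(1/6) = 5/36.
Multiplying each by its prior: 1/5 · 2/9 = 2/45, 1/5 · 1/4 = 1/20, 3/10 · 2/9 = 1/15, 3/10 · 5/36 = 1/24; summing to 73/360.
Therefore the posterior P(r = 4 | data) = (1/15) / (73/360) = 24/73.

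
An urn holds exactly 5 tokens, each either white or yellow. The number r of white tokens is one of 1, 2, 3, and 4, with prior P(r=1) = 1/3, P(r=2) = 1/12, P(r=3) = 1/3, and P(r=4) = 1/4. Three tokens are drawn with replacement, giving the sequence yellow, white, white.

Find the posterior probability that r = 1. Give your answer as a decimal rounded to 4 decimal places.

Compute the likelihood of the observed sequence for each case: P(data | r = 1) = (4/5)(1/5)(1/5) = 4/125; P(data | r = 2) = (3/5)(2/5)(2/5) = 12/125; P(data | r = 3) = (2/5)(3/5)(3/5) = 18/125; P(data | r = 4) = (1/5)(4/5)(4/5) = 16/125.
Multiplying each by its prior: 1/3 · 4/125 = 4/375, 1/12 · 12/125 = 1/125, 1/3 · 18/125 = 6/125, 1/4 · 16/125 = 4/125; with total 37/375.
Therefore the posterior P(r = 1 | data) = (4/375) / (37/375) = 4/37.

0.1081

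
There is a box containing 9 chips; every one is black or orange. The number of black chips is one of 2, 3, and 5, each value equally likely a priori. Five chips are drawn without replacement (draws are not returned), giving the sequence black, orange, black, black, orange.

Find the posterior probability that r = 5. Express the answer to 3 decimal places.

0.800

Compute the likelihood of the observed sequence for each case: P(data | r = 2) = (2/9)(7/8)(1/7)(0/6) = 0; P(data | r = 3) = (3/9)(6/8)(2/7)(1/6)(5/5) = 1/84; P(data | r = 5) = (5/9)(4/8)(4/7)(3/6)(3/5) = 1/21.
Multiplying each by its prior: 1/3 · 0 = 0, 1/3 · 1/84 = 1/252, 1/3 · 1/21 = 1/63; summing to 5/252.
So P(r = 5 | data) = (1/63) / (5/252) = 4/5.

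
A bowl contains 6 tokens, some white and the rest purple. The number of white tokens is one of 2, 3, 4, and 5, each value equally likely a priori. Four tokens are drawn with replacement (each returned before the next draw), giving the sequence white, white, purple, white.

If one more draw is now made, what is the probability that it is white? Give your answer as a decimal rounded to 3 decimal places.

0.658

Under each hypothesis, the probability of the observed sequence is: P(data | r = 2) = (2/6)(2/6)(4/6)(2/6) = 0.024691; P(data | r = 3) = (3/6)(3/6)(3/6)(3/6) = 0.0625; P(data | r = 4) = (4/6)(4/6)(2/6)(4/6) = 0.098765; P(data | r = 5) = (5/6)(5/6)(1/6)(5/6) = 0.096451.
The prior-weighted likelihoods are 1/4 · 0.024691 = 0.0061728, 1/4 · 0.0625 = 0.015625, 1/4 · 0.098765 = 0.024691, 1/4 · 0.096451 = 0.024113; these sum to 0.070602.
The posterior is then P(r = 2 | data) = 0.087432, P(r = 3 | data) = 0.22131, P(r = 4 | data) = 0.34973, P(r = 5 | data) = 0.34153.
So P(white next | data) = Σ P(white next | H) P(H | data) = (1/3)(0.087432) + (1/2)(0.22131) + (2/3)(0.34973) + (5/6)(0.34153) = 0.65756.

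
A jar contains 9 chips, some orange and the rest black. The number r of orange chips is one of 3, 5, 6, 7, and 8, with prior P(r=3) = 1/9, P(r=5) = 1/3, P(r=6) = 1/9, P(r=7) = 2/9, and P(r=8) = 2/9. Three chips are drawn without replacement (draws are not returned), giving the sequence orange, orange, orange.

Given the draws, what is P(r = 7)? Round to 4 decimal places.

Under each hypothesis, the probability of the observed sequence is: P(data | r = 3) = (3/9)(2/8)(1/7) = 1/84; P(data | r = 5) = (5/9)(4/8)(3/7) = 5/42; P(data | r = 6) = (6/9)(5/8)(4/7) = 5/21; P(data | r = 7) = (7/9)(6/8)(5/7) = 5/12; P(data | r = 8) = (8/9)(7/8)(6/7) = 2/3.
The prior-weighted likelihoods are 1/9 · 1/84 = 1/756, 1/3 · 5/42 = 5/126, 1/9 · 5/21 = 5/189, 2/9 · 5/12 = 5/54, 2/9 · 2/3 = 4/27; with total 233/756.
So P(r = 7 | data) = (5/54) / (233/756) = 70/233.

0.3004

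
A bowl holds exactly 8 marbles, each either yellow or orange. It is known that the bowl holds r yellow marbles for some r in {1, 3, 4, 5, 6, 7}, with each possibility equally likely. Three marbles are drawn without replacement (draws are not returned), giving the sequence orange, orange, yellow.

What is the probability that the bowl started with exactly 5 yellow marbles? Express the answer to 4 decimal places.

0.1563

The likelihood of the observed sequence under each hypothesis: P(data | r = 1) = (7/8)(6/7)(1/6) = 1/8; P(data | r = 3) = (5/8)(4/7)(3/6) = 5/28; P(data | r = 4) = (4/8)(3/7)(4/6) = 1/7; P(data | r = 5) = (3/8)(2/7)(5/6) = 5/56; P(data | r = 6) = (2/8)(1/7)(6/6) = 1/28; P(data | r = 7) = (1/8)(0/7) = 0.
Multiplying each by its prior: 1/6 · 1/8 = 1/48, 1/6 · 5/28 = 5/168, 1/6 · 1/7 = 1/42, 1/6 · 5/56 = 5/336, 1/6 · 1/28 = 1/168, 1/6 · 0 = 0; summing to 2/21.
Hence P(r = 5 | data) = (5/336) / (2/21) = 5/32.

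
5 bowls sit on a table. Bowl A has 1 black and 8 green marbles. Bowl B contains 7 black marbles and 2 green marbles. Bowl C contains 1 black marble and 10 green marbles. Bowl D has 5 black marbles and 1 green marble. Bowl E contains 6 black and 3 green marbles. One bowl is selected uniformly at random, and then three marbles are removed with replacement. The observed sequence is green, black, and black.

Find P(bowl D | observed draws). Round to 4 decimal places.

For each hypothesis, P(data | H) works out to: P(data | bowl A) = (8/9)(1/9)(1/9) = 0.010974; P(data | bowl B) = (2/9)(7/9)(7/9) = 0.13443; P(data | bowl C) = (10/11)(1/11)(1/11) = 0.0075131; P(data | bowl D) = (1/6)(5/6)(5/6) = 0.11574; P(data | bowl E) = (3/9)(6/9)(6/9) = 0.14815.
Multiplying each by its prior: 1/5 · 0.010974 = 0.0021948, 1/5 · 0.13443 = 0.026886, 1/5 · 0.0075131 = 0.0015026, 1/5 · 0.11574 = 0.023148, 1/5 · 0.14815 = 0.02963; with total 0.083361.
So P(bowl D | data) = (0.023148) / (0.083361) = 0.27768.

0.2777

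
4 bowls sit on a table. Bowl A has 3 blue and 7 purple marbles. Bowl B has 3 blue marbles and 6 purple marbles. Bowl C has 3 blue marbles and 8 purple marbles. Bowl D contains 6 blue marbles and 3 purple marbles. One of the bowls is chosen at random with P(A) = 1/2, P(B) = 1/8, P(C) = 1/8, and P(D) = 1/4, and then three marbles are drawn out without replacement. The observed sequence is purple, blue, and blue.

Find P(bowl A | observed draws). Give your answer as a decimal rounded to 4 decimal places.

For each hypothesis, P(data | H) works out to: P(data | bowl A) = (7/10)(3/9)(2/8) = 0.058333; P(data | bowl B) = (6/9)(3/8)(2/7) = 0.071429; P(data | bowl C) = (8/11)(3/10)(2/9) = 0.048485; P(data | bowl D) = (3/9)(6/8)(5/7) = 0.17857.
Weighting by the prior gives 1/2 · 0.058333 = 0.029167, 1/8 · 0.071429 = 0.0089286, 1/8 · 0.048485 = 0.0060606, 1/4 · 0.17857 = 0.044643; summing to 0.088799.
So P(bowl A | data) = (0.029167) / (0.088799) = 0.32846.

0.3285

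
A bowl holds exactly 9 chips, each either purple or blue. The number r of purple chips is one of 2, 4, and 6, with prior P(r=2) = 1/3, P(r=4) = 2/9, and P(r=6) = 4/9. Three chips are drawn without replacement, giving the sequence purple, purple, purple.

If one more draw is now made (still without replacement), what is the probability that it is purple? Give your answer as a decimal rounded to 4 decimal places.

Compute the likelihood of the observed sequence for each case: P(data | r = 2) = (2/9)(1/8)(0/7) = 0; P(data | r = 4) = (4/9)(3/8)(2/7) = 1/21; P(data | r = 6) = (6/9)(5/8)(4/7) = 5/21.
The prior-weighted likelihoods are 1/3 · 0 = 0, 2/9 · 1/21 = 2/189, 4/9 · 5/21 = 20/189; with total 22/189.
Dividing through by the total gives posterior P(r = 2 | data) = 0, P(r = 4 | data) = 1/11, P(r = 6 | data) = 10/11.
The predictive probability is P(purple next | data) = (1/6)(1/11) + (1/2)(10/11) = 31/66.

0.4697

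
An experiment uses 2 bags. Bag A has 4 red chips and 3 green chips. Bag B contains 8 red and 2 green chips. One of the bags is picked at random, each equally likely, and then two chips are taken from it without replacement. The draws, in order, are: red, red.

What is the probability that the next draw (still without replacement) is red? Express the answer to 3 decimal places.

0.640

Under each hypothesis, the probability of the observed sequence is: P(data | bag A) = (4/7)(3/6) = 2/7; P(data | bag B) = (8/10)(7/9) = 28/45.
Weighting by the prior gives 1/2 · 2/7 = 1/7, 1/2 · 28/45 = 14/45; these sum to 143/315.
Dividing through by the total gives posterior P(bag A | data) = 45/143, P(bag B | data) = 98/143.
So P(red next | data) = Σ P(red next | H) P(H | data) = (2/5)(45/143) + (3/4)(98/143) = 183/286.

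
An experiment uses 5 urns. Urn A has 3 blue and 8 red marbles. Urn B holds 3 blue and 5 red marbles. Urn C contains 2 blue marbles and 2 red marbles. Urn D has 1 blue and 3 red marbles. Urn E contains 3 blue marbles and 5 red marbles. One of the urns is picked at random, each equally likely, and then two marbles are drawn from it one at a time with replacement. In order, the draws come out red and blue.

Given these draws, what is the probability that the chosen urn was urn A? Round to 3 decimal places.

The likelihood of the observed sequence under each hypothesis: P(data | urn A) = (8/11)(3/11) = 0.19835; P(data | urn B) = (5/8)(3/8) = 0.23438; P(data | urn C) = (2/4)(2/4) = 0.25; P(data | urn D) = (3/4)(1/4) = 0.1875; P(data | urn E) = (5/8)(3/8) = 0.23438.
The prior-weighted likelihoods are 1/5 · 0.19835 = 0.039669, 1/5 · 0.23438 = 0.046875, 1/5 · 0.25 = 0.05, 1/5 · 0.1875 = 0.0375, 1/5 · 0.23438 = 0.046875; with total 0.22092.
So P(urn A | data) = (0.039669) / (0.22092) = 0.17957.

0.180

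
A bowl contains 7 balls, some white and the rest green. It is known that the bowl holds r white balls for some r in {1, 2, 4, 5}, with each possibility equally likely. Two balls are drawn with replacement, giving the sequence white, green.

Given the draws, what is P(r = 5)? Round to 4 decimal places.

Under each hypothesis, the probability of the observed sequence is: P(data | r = 1) = (1/7)(6/7) = 6/49; P(data | r = 2) = (2/7)(5/7) = 10/49; P(data | r = 4) = (4/7)(3/7) = 12/49; P(data | r = 5) = (5/7)(2/7) = 10/49.
Weighting by the prior gives 1/4 · 6/49 = 3/98, 1/4 · 10/49 = 5/98, 1/4 · 12/49 = 3/49, 1/4 · 10/49 = 5/98; these sum to 19/98.
So P(r = 5 | data) = (5/98) / (19/98) = 5/19.

0.2632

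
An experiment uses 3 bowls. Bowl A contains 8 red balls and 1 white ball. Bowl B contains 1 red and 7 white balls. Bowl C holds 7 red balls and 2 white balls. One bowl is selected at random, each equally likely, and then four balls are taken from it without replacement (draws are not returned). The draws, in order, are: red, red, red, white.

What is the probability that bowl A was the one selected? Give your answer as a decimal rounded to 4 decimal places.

0.4444

Compute the likelihood of the observed sequence for each case: P(data | bowl A) = (8/9)(7/8)(6/7)(1/6) = 1/9; P(data | bowl B) = (1/8)(0/7) = 0; P(data | bowl C) = (7/9)(6/8)(5/7)(2/6) = 5/36.
The prior-weighted likelihoods are 1/3 · 1/9 = 1/27, 1/3 · 0 = 0, 1/3 · 5/36 = 5/108; these sum to 1/12.
By Bayes' rule, P(bowl A | data) = (1/27) / (1/12) = 4/9.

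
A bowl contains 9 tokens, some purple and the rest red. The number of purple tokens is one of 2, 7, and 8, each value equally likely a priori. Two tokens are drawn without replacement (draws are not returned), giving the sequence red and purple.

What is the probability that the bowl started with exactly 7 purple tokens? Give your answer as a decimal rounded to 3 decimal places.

Compute the likelihood of the observed sequence for each case: P(data | r = 2) = (7/9)(2/8) = 7/36; P(data | r = 7) = (2/9)(7/8) = 7/36; P(data | r = 8) = (1/9)(8/8) = 1/9.
The prior-weighted likelihoods are 1/3 · 7/36 = 7/108, 1/3 · 7/36 = 7/108, 1/3 · 1/9 = 1/27; summing to 1/6.
By Bayes' rule, P(r = 7 | data) = (7/108) / (1/6) = 7/18.

0.389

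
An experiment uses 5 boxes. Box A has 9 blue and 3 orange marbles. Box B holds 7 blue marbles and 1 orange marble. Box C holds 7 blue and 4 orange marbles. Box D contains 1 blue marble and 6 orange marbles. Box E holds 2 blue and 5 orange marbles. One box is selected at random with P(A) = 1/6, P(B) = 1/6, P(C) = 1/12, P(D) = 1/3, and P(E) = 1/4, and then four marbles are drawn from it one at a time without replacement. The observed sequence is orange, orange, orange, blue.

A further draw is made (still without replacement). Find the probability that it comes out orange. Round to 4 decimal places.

Compute the likelihood of the observed sequence for each case: P(data | box A) = (3/12)(2/11)(1/10)(9/9) = 0.0045455; P(data | box B) = (1/8)(0/7) = 0; P(data | box C) = (4/11)(3/10)(2/9)(7/8) = 0.021212; P(data | box D) = (6/7)(5/6)(4/5)(1/4) = 0.14286; P(data | box E) = (5/7)(4/6)(3/5)(2/4) = 0.14286.
The prior-weighted likelihoods are 1/6 · 0.0045455 = 0.00075758, 1/6 · 0 = 0, 1/12 · 0.021212 = 0.0017677, 1/3 · 0.14286 = 0.047619, 1/4 · 0.14286 = 0.035714; summing to 0.085859.
Dividing through by the total gives posterior P(box A | data) = 0.0088235, P(box B | data) = 0, P(box C | data) = 0.020588, P(box D | data) = 0.55462, P(box E | data) = 0.41597.
The predictive probability is P(orange next | data) = (0)(0.0088235) + (1/7)(0.020588) + (1)(0.55462) + (2/3)(0.41597) = 0.83487.

0.8349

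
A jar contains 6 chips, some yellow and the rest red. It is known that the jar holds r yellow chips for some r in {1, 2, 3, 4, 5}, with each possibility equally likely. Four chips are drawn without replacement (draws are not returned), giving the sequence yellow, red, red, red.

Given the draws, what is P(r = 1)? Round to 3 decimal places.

0.476

For each hypothesis, P(data | H) works out to: P(data | r = 1) = (1/6)(5/5)(4/4)(3/3) = 1/6; P(data | r = 2) = (2/6)(4/5)(3/4)(2/3) = 2/15; P(data | r = 3) = (3/6)(3/5)(2/4)(1/3) = 1/20; P(data | r = 4) = (4/6)(2/5)(1/4)(0/3) = 0; P(data | r = 5) = (5/6)(1/5)(0/4) = 0.
Multiplying each by its prior: 1/5 · 1/6 = 1/30, 1/5 · 2/15 = 2/75, 1/5 · 1/20 = 1/100, 1/5 · 0 = 0, 1/5 · 0 = 0; summing to 7/100.
So P(r = 1 | data) = (1/30) / (7/100) = 10/21.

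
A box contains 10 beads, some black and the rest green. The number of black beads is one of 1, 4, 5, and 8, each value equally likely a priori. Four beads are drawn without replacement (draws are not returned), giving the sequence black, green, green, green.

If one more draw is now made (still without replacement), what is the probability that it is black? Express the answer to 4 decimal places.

For each hypothesis, P(data | H) works out to: P(data | r = 1) = (1/10)(9/9)(8/8)(7/7) = 0.1; P(data | r = 4) = (4/10)(6/9)(5/8)(4/7) = 0.095238; P(data | r = 5) = (5/10)(5/9)(4/8)(3/7) = 0.059524; P(data | r = 8) = (8/10)(2/9)(1/8)(0/7) = 0.
The prior-weighted likelihoods are 1/4 · 0.1 = 0.025, 1/4 · 0.095238 = 0.02381, 1/4 · 0.059524 = 0.014881, 1/4 · 0 = 0; with total 0.06369.
Normalising, the posterior is P(r = 1 | data) = 0.39252, P(r = 4 | data) = 0.37383, P(r = 5 | data) = 0.23364, P(r = 8 | data) = 0.
So P(black next | data) = Σ P(black next | H) P(H | data) = (0)(0.39252) + (1/2)(0.37383) + (2/3)(0.23364) = 0.34268.

0.3427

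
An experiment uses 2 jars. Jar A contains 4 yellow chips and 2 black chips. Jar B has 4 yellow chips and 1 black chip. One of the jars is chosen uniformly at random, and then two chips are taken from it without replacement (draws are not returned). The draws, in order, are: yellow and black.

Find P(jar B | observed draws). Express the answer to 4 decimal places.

0.4286

Compute the likelihood of the observed sequence for each case: P(data | jar A) = (4/6)(2/5) = 4/15; P(data | jar B) = (4/5)(1/4) = 1/5.
Weighting by the prior gives 1/2 · 4/15 = 2/15, 1/2 · 1/5 = 1/10; summing to 7/30.
So P(jar B | data) = (1/10) / (7/30) = 3/7.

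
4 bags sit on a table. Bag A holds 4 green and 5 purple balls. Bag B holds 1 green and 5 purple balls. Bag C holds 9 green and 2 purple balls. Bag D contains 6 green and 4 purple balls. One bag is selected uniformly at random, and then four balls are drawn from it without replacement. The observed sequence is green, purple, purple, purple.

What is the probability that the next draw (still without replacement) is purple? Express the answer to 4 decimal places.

0.7399

Compute the likelihood of the observed sequence for each case: P(data | bag A) = (4/9)(5/8)(4/7)(3/6) = 0.079365; P(data | bag B) = (1/6)(5/5)(4/4)(3/3) = 0.16667; P(data | bag C) = (9/11)(2/10)(1/9)(0/8) = 0; P(data | bag D) = (6/10)(4/9)(3/8)(2/7) = 0.028571.
The prior-weighted likelihoods are 1/4 · 0.079365 = 0.019841, 1/4 · 0.16667 = 0.041667, 1/4 · 0 = 0, 1/4 · 0.028571 = 0.0071429; with total 0.068651.
Dividing through by the total gives posterior P(bag A | data) = 0.28902, P(bag B | data) = 0.60694, P(bag C | data) = 0, P(bag D | data) = 0.10405.
Averaging over the posterior, P(purple next | data) = (2/5)(0.28902) + (1)(0.60694) + (1/6)(0.10405) = 0.73988.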